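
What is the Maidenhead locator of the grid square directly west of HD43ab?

HD33xb

Longitude subsquare a = 0; −1 → -1, wraps to 23 = x, carry into square.
Longitude square 4; −1 → 3.
The latitude characters are unchanged.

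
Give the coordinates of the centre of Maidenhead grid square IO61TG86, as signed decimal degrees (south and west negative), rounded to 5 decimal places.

51.27708, -6.34583

Field I=8, O=14: +8·20° lon, +14·10° lat → SW at lon -20°, lat 50°.
Square 6, 1: +6·2° lon, +1·1° lat → SW at lon -8°, lat 51°.
Subsquare t=19, g=6: +19·0.0833333° lon, +6·0.0416667° lat → SW at lon -6.41667°, lat 51.25°.
Extended square 8, 6: +8·0.00833333° lon, +6·0.00416667° lat → SW at lon -6.35°, lat 51.275°.
Cell spans 0.00833333° lon × 0.00416667° lat. Centre is SW corner plus half of each.
latitude 51.27708, longitude -6.34583.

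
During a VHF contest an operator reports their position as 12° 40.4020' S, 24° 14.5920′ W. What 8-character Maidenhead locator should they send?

HH77vh08

Offset from 180°W / 90°S: lon 155.75680°, lat 77.32663°.
Field (20°×10°, letters A–R): lon ⌊155.75680/20⌋ = 7 → H; lat ⌊77.32663/10⌋ = 7 → H.
Square (2°×1°, digits 0–9): lon ⌊15.75680/2⌋ = 7; lat ⌊7.32663/1⌋ = 7.
Subsquare (5′×2.5′, letters a–x): lon ⌊1.75680/0.0833333⌋ = 21 → v; lat ⌊0.32663/0.0416667⌋ = 7 → h.
Extended square (30″×15″, digits 0–9): lon ⌊0.00680/0.00833333⌋ = 0; lat ⌊0.03497/0.00416667⌋ = 8.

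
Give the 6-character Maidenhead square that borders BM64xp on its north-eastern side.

Longitude subsquare x = 23; +1 → 24, wraps to 0 = a, carry into square.
Longitude square 6; +1 → 7.
Latitude subsquare p = 15; +1 → 16 = q.

BM74aq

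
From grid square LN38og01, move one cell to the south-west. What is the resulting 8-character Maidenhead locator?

Longitude extended square 0; −1 → -1, wraps to 9, carry into subsquare.
Longitude subsquare o = 14; −1 → 13 = n.
Latitude extended square 1; −1 → 0.

LN38ng90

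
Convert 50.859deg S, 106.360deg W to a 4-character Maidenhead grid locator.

DD69

Offset from 180°W / 90°S: lon 73.64°, lat 39.14°.
Field: 73.64/20 → 3 → D, 39.14/10 → 3 → D; chars DD.
Square: 13.64/2 → 6, 9.14/1 → 9; chars 69.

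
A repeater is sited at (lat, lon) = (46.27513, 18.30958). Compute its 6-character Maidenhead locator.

JN96dg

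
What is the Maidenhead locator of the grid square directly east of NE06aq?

NE06bq

Longitude subsquare a = 0; +1 → 1 = b.
The latitude characters are unchanged.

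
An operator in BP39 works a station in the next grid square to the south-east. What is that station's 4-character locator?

BP48

Longitude square 3; +1 → 4.
Latitude square 9; −1 → 8.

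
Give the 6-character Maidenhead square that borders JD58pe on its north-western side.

JD58of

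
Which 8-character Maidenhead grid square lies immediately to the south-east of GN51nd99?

GN51od08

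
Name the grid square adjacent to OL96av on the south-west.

OL86xu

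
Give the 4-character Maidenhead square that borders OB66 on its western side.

OB56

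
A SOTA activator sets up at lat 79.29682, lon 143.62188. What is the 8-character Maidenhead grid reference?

Shift to the Maidenhead origin (180°W, 90°S): lon 323.62188, lat 169.29682.
Field: 323.62188/20 → 16 → Q, 169.29682/10 → 16 → Q; chars QQ.
Square: 3.62188/2 → 1, 9.29682/1 → 9; chars 19.
Subsquare: 1.62188/0.0833333 → 19 → t, 0.29682/0.0416667 → 7 → h; chars th.
Extended square: 0.03855/0.00833333 → 4, 0.00515/0.00416667 → 1; chars 41.

QQ19th41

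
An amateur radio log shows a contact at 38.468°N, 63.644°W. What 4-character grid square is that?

FM88

Offset from 180°W / 90°S: lon 116.36°, lat 128.47°.
Field (20°×10°, letters A–R): lon ⌊116.36/20⌋ = 5 → F; lat ⌊128.47/10⌋ = 12 → M.
Square (2°×1°, digits 0–9): lon ⌊16.36/2⌋ = 8; lat ⌊8.47/1⌋ = 8.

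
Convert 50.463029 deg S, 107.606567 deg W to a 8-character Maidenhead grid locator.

DD69em78

Shift to the Maidenhead origin (180°W, 90°S): lon 72.39343, lat 39.53697.
Field: lon ⌊72.39343/20⌋ = 3 → D; lat ⌊39.53697/10⌋ = 3 → D.
Square: lon ⌊12.39343/2⌋ = 6; lat ⌊9.53697/1⌋ = 9.
Subsquare: lon ⌊0.39343/0.0833333⌋ = 4 → e; lat ⌊0.53697/0.0416667⌋ = 12 → m.
Extended square: lon ⌊0.06010/0.00833333⌋ = 7; lat ⌊0.03697/0.00416667⌋ = 8.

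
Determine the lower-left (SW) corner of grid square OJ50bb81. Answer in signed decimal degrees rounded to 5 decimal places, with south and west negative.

0.04583, 110.15000

Field O=14, J=9: +14·20° lon, +9·10° lat → SW at lon 100°, lat 0°.
Square 5, 0: +5·2° lon, +0·1° lat → SW at lon 110°, lat 0°.
Subsquare b=1, b=1: +1·0.0833333° lon, +1·0.0416667° lat → SW at lon 110.083°, lat 0.0416667°.
Extended square 8, 1: +8·0.00833333° lon, +1·0.00416667° lat → SW at lon 110.15°, lat 0.0458333°.
latitude 0.04583, longitude 110.15000.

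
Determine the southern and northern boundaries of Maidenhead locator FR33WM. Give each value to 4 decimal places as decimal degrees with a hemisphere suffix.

83.5000° N, 83.5417° N

Field F=5, R=17: +5·20° lon, +17·10° lat → SW at lon -80°, lat 80°.
Square 3, 3: +3·2° lon, +3·1° lat → SW at lon -74°, lat 83°.
Subsquare w=22, m=12: +22·0.0833333° lon, +12·0.0416667° lat → SW at lon -72.1667°, lat 83.5°.
Cell spans 0.0833333° lon × 0.0416667° lat.
south 83.5000° N, north 83.5417° N.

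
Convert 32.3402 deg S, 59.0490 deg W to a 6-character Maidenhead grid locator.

GF07lp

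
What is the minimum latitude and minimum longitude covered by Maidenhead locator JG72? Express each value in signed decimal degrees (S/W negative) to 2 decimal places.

Field J=9, G=6: +9·20° lon, +6·10° lat → SW at lon 0°, lat -30°.
Square 7, 2: +7·2° lon, +2·1° lat → SW at lon 14°, lat -28°.
latitude -28.00, longitude 14.00.

-28.00, 14.00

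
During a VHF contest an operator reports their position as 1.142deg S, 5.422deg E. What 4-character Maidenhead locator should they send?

JI28

Shift to the Maidenhead origin (180°W, 90°S): lon 185.42, lat 88.86.
Field: lon ⌊185.42/20⌋ = 9 → J; lat ⌊88.86/10⌋ = 8 → I.
Square: lon ⌊5.42/2⌋ = 2; lat ⌊8.86/1⌋ = 8.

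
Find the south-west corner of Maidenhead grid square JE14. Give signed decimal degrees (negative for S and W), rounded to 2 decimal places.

-46.00, 2.00

Field J=9, E=4: +9·20° lon, +4·10° lat → SW at lon 0°, lat -50°.
Square 1, 4: +1·2° lon, +4·1° lat → SW at lon 2°, lat -46°.
latitude -46.00, longitude 2.00.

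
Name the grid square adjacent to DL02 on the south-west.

CL91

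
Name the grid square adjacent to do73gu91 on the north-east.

DO73hu02

Longitude extended square 9; +1 → 10, wraps to 0, carry into subsquare.
Longitude subsquare g = 6; +1 → 7 = h.
Latitude extended square 1; +1 → 2.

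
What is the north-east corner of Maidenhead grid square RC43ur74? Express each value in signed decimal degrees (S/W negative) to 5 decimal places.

-66.27083, 169.73333

Field R=17, C=2: +17·20° lon, +2·10° lat → SW at lon 160°, lat -70°.
Square 4, 3: +4·2° lon, +3·1° lat → SW at lon 168°, lat -67°.
Subsquare u=20, r=17: +20·0.0833333° lon, +17·0.0416667° lat → SW at lon 169.667°, lat -66.2917°.
Extended square 7, 4: +7·0.00833333° lon, +4·0.00416667° lat → SW at lon 169.725°, lat -66.275°.
Cell spans 0.00833333° lon × 0.00416667° lat. NE corner is SW corner plus one full cell.
latitude -66.27083, longitude 169.73333.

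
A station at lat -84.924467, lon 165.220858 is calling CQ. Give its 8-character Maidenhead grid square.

RA25ob68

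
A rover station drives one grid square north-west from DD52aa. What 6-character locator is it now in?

DD42xb

Longitude subsquare a = 0; −1 → -1, wraps to 23 = x, carry into square.
Longitude square 5; −1 → 4.
Latitude subsquare a = 0; +1 → 1 = b.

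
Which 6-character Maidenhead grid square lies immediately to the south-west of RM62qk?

Longitude subsquare q = 16; −1 → 15 = p.
Latitude subsquare k = 10; −1 → 9 = j.

RM62pj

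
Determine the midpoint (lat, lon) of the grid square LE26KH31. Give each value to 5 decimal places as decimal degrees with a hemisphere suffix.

43.70208° S, 44.86250° E

Field L=11, E=4: +11·20° lon, +4·10° lat → SW at lon 40°, lat -50°.
Square 2, 6: +2·2° lon, +6·1° lat → SW at lon 44°, lat -44°.
Subsquare k=10, h=7: +10·0.0833333° lon, +7·0.0416667° lat → SW at lon 44.8333°, lat -43.7083°.
Extended square 3, 1: +3·0.00833333° lon, +1·0.00416667° lat → SW at lon 44.8583°, lat -43.7042°.
Cell spans 0.00833333° lon × 0.00416667° lat. Centre is SW corner plus half of each.
latitude 43.70208° S, longitude 44.86250° E.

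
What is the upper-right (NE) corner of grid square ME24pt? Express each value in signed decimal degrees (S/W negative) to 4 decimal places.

-45.1667, 65.3333

Field M=12, E=4: +12·20° lon, +4·10° lat → SW at lon 60°, lat -50°.
Square 2, 4: +2·2° lon, +4·1° lat → SW at lon 64°, lat -46°.
Subsquare p=15, t=19: +15·0.0833333° lon, +19·0.0416667° lat → SW at lon 65.25°, lat -45.2083°.
Cell spans 0.0833333° lon × 0.0416667° lat. NE corner is SW corner plus one full cell.
latitude -45.1667, longitude 65.3333.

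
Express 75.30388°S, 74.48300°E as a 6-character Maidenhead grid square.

MB74fq

Add 180° to longitude and 90° to latitude: 254.4830, 14.6961.
Field: 254.4830/20 → 12 → M, 14.6961/10 → 1 → B; chars MB.
Square: 14.4830/2 → 7, 4.6961/1 → 4; chars 74.
Subsquare: 0.4830/0.0833333 → 5 → f, 0.6961/0.0416667 → 16 → q; chars fq.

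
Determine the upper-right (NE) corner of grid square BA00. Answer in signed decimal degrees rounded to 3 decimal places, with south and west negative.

-89.000, -158.000

Field B=1, A=0: +1·20° lon, +0·10° lat → SW at lon -160°, lat -90°.
Square 0, 0: +0·2° lon, +0·1° lat → SW at lon -160°, lat -90°.
Cell spans 2° lon × 1° lat. NE corner is SW corner plus one full cell.
latitude -89.000, longitude -158.000.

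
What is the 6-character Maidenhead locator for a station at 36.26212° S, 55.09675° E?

Shift to the Maidenhead origin (180°W, 90°S): lon 235.0967, lat 53.7379.
Field: lon ⌊235.0967/20⌋ = 11 → L; lat ⌊53.7379/10⌋ = 5 → F.
Square: lon ⌊15.0967/2⌋ = 7; lat ⌊3.7379/1⌋ = 3.
Subsquare: lon ⌊1.0967/0.0833333⌋ = 13 → n; lat ⌊0.7379/0.0416667⌋ = 17 → r.

LF73nr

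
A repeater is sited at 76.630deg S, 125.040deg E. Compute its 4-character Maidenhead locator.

PB23

Offset from 180°W / 90°S: lon 305.04°, lat 13.37°.
Field: lon ⌊305.04/20⌋ = 15 → P; lat ⌊13.37/10⌋ = 1 → B.
Square: lon ⌊5.04/2⌋ = 2; lat ⌊3.37/1⌋ = 3.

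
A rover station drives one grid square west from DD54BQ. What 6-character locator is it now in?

DD54aq

Longitude subsquare b = 1; −1 → 0 = a.
The latitude characters are unchanged.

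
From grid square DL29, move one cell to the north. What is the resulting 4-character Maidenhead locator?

Latitude square 9; +1 → 10, wraps to 0, carry into field.
Latitude field L = 11; +1 → 12 = M.
The longitude characters are unchanged.

DM20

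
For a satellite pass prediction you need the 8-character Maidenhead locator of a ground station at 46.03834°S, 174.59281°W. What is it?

Shift to the Maidenhead origin (180°W, 90°S): lon 5.40719, lat 43.96166.
Field: 5.40719/20 → 0 → A, 43.96166/10 → 4 → E; chars AE.
Square: 5.40719/2 → 2, 3.96166/1 → 3; chars 23.
Subsquare: 1.40719/0.0833333 → 16 → q, 0.96166/0.0416667 → 23 → x; chars qx.
Extended square: 0.07386/0.00833333 → 8, 0.00333/0.00416667 → 0; chars 80.

AE23qx80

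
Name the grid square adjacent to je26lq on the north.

JE26lr

Latitude subsquare q = 16; +1 → 17 = r.
The longitude characters are unchanged.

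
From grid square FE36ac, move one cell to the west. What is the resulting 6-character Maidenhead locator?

Longitude subsquare a = 0; −1 → -1, wraps to 23 = x, carry into square.
Longitude square 3; −1 → 2.
The latitude characters are unchanged.

FE26xc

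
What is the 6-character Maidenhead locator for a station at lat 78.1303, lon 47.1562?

LQ38nd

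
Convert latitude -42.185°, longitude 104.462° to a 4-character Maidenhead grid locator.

OE27

Shift to the Maidenhead origin (180°W, 90°S): lon 284.46, lat 47.81.
Field: lon ⌊284.46/20⌋ = 14 → O; lat ⌊47.81/10⌋ = 4 → E.
Square: lon ⌊4.46/2⌋ = 2; lat ⌊7.81/1⌋ = 7.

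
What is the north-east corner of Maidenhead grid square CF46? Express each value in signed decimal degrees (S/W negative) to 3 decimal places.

-33.000, -130.000

Field C=2, F=5: +2·20° lon, +5·10° lat → SW at lon -140°, lat -40°.
Square 4, 6: +4·2° lon, +6·1° lat → SW at lon -132°, lat -34°.
Cell spans 2° lon × 1° lat. NE corner is SW corner plus one full cell.
latitude -33.000, longitude -130.000.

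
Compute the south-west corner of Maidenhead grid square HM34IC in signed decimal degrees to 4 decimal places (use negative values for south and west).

Field H=7, M=12: +7·20° lon, +12·10° lat → SW at lon -40°, lat 30°.
Square 3, 4: +3·2° lon, +4·1° lat → SW at lon -34°, lat 34°.
Subsquare i=8, c=2: +8·0.0833333° lon, +2·0.0416667° lat → SW at lon -33.3333°, lat 34.0833°.
latitude 34.0833, longitude -33.3333.

34.0833, -33.3333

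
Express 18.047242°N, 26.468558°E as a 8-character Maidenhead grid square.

Add 180° to longitude and 90° to latitude: 206.46856, 108.04724.
Field: lon ⌊206.46856/20⌋ = 10 → K; lat ⌊108.04724/10⌋ = 10 → K.
Square: lon ⌊6.46856/2⌋ = 3; lat ⌊8.04724/1⌋ = 8.
Subsquare: lon ⌊0.46856/0.0833333⌋ = 5 → f; lat ⌊0.04724/0.0416667⌋ = 1 → b.
Extended square: lon ⌊0.05189/0.00833333⌋ = 6; lat ⌊0.00558/0.00416667⌋ = 1.

KK38fb61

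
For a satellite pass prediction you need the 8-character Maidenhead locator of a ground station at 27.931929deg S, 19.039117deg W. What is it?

IG02lb56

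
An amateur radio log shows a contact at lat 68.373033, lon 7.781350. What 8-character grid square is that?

Add 180° to longitude and 90° to latitude: 187.78135, 158.37303.
Field (20°×10°, letters A–R): 187.78135/20 → 9 → J, 158.37303/10 → 15 → P; chars JP.
Square (2°×1°, digits 0–9): 7.78135/2 → 3, 8.37303/1 → 8; chars 38.
Subsquare (5′×2.5′, letters a–x): 1.78135/0.0833333 → 21 → v, 0.37303/0.0416667 → 8 → i; chars vi.
Extended square (30″×15″, digits 0–9): 0.03135/0.00833333 → 3, 0.03970/0.00416667 → 9; chars 39.

JP38vi39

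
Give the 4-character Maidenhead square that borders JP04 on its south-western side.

IP93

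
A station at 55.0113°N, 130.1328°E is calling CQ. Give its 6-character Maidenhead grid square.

PO55ba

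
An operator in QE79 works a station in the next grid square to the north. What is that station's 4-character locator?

QF70

Latitude square 9; +1 → 10, wraps to 0, carry into field.
Latitude field E = 4; +1 → 5 = F.
The longitude characters are unchanged.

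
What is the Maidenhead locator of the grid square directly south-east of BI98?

CI07

Longitude square 9; +1 → 10, wraps to 0, carry into field.
Longitude field B = 1; +1 → 2 = C.
Latitude square 8; −1 → 7.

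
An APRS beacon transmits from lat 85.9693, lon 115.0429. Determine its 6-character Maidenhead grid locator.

Offset from 180°W / 90°S: lon 295.0429°, lat 175.9693°.
Field: lon ⌊295.0429/20⌋ = 14 → O; lat ⌊175.9693/10⌋ = 17 → R.
Square: lon ⌊15.0429/2⌋ = 7; lat ⌊5.9693/1⌋ = 5.
Subsquare: lon ⌊1.0429/0.0833333⌋ = 12 → m; lat ⌊0.9693/0.0416667⌋ = 23 → x.

OR75mx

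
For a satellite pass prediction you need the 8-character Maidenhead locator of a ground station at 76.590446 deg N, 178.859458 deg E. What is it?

RQ96ko31

Add 180° to longitude and 90° to latitude: 358.85946, 166.59045.
Field (20°×10°, letters A–R): 358.85946/20 → 17 → R, 166.59045/10 → 16 → Q; chars RQ.
Square (2°×1°, digits 0–9): 18.85946/2 → 9, 6.59045/1 → 6; chars 96.
Subsquare (5′×2.5′, letters a–x): 0.85946/0.0833333 → 10 → k, 0.59045/0.0416667 → 14 → o; chars ko.
Extended square (30″×15″, digits 0–9): 0.02612/0.00833333 → 3, 0.00711/0.00416667 → 1; chars 31.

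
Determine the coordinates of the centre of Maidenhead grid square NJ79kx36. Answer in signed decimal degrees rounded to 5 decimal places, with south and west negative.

9.98542, 94.86250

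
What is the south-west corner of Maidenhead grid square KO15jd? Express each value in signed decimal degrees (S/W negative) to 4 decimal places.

55.1250, 22.7500

Field K=10, O=14: +10·20° lon, +14·10° lat → SW at lon 20°, lat 50°.
Square 1, 5: +1·2° lon, +5·1° lat → SW at lon 22°, lat 55°.
Subsquare j=9, d=3: +9·0.0833333° lon, +3·0.0416667° lat → SW at lon 22.75°, lat 55.125°.
latitude 55.1250, longitude 22.7500.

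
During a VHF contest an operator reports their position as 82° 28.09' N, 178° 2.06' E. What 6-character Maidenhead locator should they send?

RR92al

Offset from 180°W / 90°S: lon 358.0343°, lat 172.4682°.
Field: 358.0343/20 → 17 → R, 172.4682/10 → 17 → R; chars RR.
Square: 18.0343/2 → 9, 2.4682/1 → 2; chars 92.
Subsquare: 0.0343/0.0833333 → 0 → a, 0.4682/0.0416667 → 11 → l; chars al.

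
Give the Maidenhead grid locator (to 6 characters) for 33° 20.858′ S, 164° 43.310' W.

Offset from 180°W / 90°S: lon 15.2782°, lat 56.6524°.
Field: lon ⌊15.2782/20⌋ = 0 → A; lat ⌊56.6524/10⌋ = 5 → F.
Square: lon ⌊15.2782/2⌋ = 7; lat ⌊6.6524/1⌋ = 6.
Subsquare: lon ⌊1.2782/0.0833333⌋ = 15 → p; lat ⌊0.6524/0.0416667⌋ = 15 → p.

AF76pp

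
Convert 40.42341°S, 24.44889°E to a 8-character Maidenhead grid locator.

KE29fn38

Shift to the Maidenhead origin (180°W, 90°S): lon 204.44889, lat 49.57659.
Field: lon ⌊204.44889/20⌋ = 10 → K; lat ⌊49.57659/10⌋ = 4 → E.
Square: lon ⌊4.44889/2⌋ = 2; lat ⌊9.57659/1⌋ = 9.
Subsquare: lon ⌊0.44889/0.0833333⌋ = 5 → f; lat ⌊0.57659/0.0416667⌋ = 13 → n.
Extended square: lon ⌊0.03222/0.00833333⌋ = 3; lat ⌊0.03492/0.00416667⌋ = 8.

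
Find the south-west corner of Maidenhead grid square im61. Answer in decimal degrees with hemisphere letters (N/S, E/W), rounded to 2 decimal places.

Field I=8, M=12: +8·20° lon, +12·10° lat → SW at lon -20°, lat 30°.
Square 6, 1: +6·2° lon, +1·1° lat → SW at lon -8°, lat 31°.
latitude 31.00° N, longitude 8.00° W.

31.00° N, 8.00° W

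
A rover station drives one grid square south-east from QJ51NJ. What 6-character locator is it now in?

QJ51oi

Longitude subsquare n = 13; +1 → 14 = o.
Latitude subsquare j = 9; −1 → 8 = i.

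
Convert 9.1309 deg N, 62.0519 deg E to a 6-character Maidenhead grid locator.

MJ19ad

Add 180° to longitude and 90° to latitude: 242.0519, 99.1309.
Field: lon ⌊242.0519/20⌋ = 12 → M; lat ⌊99.1309/10⌋ = 9 → J.
Square: lon ⌊2.0519/2⌋ = 1; lat ⌊9.1309/1⌋ = 9.
Subsquare: lon ⌊0.0519/0.0833333⌋ = 0 → a; lat ⌊0.1309/0.0416667⌋ = 3 → d.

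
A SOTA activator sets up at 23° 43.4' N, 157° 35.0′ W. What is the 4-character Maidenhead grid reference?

Shift to the Maidenhead origin (180°W, 90°S): lon 22.42, lat 113.72.
Field: lon ⌊22.42/20⌋ = 1 → B; lat ⌊113.72/10⌋ = 11 → L.
Square: lon ⌊2.42/2⌋ = 1; lat ⌊3.72/1⌋ = 3.

BL13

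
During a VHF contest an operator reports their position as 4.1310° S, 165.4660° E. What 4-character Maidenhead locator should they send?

Offset from 180°W / 90°S: lon 345.47°, lat 85.87°.
Field: lon ⌊345.47/20⌋ = 17 → R; lat ⌊85.87/10⌋ = 8 → I.
Square: lon ⌊5.47/2⌋ = 2; lat ⌊5.87/1⌋ = 5.

RI25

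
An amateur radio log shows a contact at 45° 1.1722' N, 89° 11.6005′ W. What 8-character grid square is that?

EN55ja64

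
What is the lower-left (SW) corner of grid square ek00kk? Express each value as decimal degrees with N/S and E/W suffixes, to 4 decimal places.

10.4167° N, 99.1667° W

Field E=4, K=10: +4·20° lon, +10·10° lat → SW at lon -100°, lat 10°.
Square 0, 0: +0·2° lon, +0·1° lat → SW at lon -100°, lat 10°.
Subsquare k=10, k=10: +10·0.0833333° lon, +10·0.0416667° lat → SW at lon -99.1667°, lat 10.4167°.
latitude 10.4167° N, longitude 99.1667° W.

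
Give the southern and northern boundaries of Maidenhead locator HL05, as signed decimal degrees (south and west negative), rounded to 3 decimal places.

25.000, 26.000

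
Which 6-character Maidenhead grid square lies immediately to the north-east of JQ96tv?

JQ96uw

Longitude subsquare t = 19; +1 → 20 = u.
Latitude subsquare v = 21; +1 → 22 = w.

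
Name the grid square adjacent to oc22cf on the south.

Latitude subsquare f = 5; −1 → 4 = e.
The longitude characters are unchanged.

OC22ce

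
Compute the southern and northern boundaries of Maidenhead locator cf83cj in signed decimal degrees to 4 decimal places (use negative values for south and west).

-36.6250, -36.5833

Field C=2, F=5: +2·20° lon, +5·10° lat → SW at lon -140°, lat -40°.
Square 8, 3: +8·2° lon, +3·1° lat → SW at lon -124°, lat -37°.
Subsquare c=2, j=9: +2·0.0833333° lon, +9·0.0416667° lat → SW at lon -123.833°, lat -36.625°.
Cell spans 0.0833333° lon × 0.0416667° lat.
south -36.6250, north -36.5833.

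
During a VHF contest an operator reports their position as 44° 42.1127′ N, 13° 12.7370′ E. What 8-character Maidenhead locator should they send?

JN64oq58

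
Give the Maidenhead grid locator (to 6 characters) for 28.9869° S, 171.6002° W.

AG41ea

Shift to the Maidenhead origin (180°W, 90°S): lon 8.3998, lat 61.0131.
Field: 8.3998/20 → 0 → A, 61.0131/10 → 6 → G; chars AG.
Square: 8.3998/2 → 4, 1.0131/1 → 1; chars 41.
Subsquare: 0.3998/0.0833333 → 4 → e, 0.0131/0.0416667 → 0 → a; chars ea.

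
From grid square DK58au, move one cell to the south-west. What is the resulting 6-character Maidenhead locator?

Longitude subsquare a = 0; −1 → -1, wraps to 23 = x, carry into square.
Longitude square 5; −1 → 4.
Latitude subsquare u = 20; −1 → 19 = t.

DK48xt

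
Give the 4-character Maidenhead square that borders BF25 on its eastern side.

BF35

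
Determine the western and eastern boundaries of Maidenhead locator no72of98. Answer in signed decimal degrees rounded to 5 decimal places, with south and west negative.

95.24167, 95.25000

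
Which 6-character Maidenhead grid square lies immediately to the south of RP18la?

Latitude subsquare a = 0; −1 → -1, wraps to 23 = x, carry into square.
Latitude square 8; −1 → 7.
The longitude characters are unchanged.

RP17lx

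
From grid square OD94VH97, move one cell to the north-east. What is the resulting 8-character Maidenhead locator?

Longitude extended square 9; +1 → 10, wraps to 0, carry into subsquare.
Longitude subsquare v = 21; +1 → 22 = w.
Latitude extended square 7; +1 → 8.

OD94wh08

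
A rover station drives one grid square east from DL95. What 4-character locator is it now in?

Longitude square 9; +1 → 10, wraps to 0, carry into field.
Longitude field D = 3; +1 → 4 = E.
The latitude characters are unchanged.

EL05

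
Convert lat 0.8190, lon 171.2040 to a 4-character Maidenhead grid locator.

RJ50

Add 180° to longitude and 90° to latitude: 351.20, 90.82.
Field: lon ⌊351.20/20⌋ = 17 → R; lat ⌊90.82/10⌋ = 9 → J.
Square: lon ⌊11.20/2⌋ = 5; lat ⌊0.82/1⌋ = 0.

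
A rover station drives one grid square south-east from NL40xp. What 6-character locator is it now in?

NL50ao

Longitude subsquare x = 23; +1 → 24, wraps to 0 = a, carry into square.
Longitude square 4; +1 → 5.
Latitude subsquare p = 15; −1 → 14 = o.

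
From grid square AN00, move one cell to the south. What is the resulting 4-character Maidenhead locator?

AM09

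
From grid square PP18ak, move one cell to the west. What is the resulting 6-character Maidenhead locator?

Longitude subsquare a = 0; −1 → -1, wraps to 23 = x, carry into square.
Longitude square 1; −1 → 0.
The latitude characters are unchanged.

PP08xk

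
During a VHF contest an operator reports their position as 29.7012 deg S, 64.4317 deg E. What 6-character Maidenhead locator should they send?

MG20fh

Shift to the Maidenhead origin (180°W, 90°S): lon 244.4317, lat 60.2988.
Field: lon ⌊244.4317/20⌋ = 12 → M; lat ⌊60.2988/10⌋ = 6 → G.
Square: lon ⌊4.4317/2⌋ = 2; lat ⌊0.2988/1⌋ = 0.
Subsquare: lon ⌊0.4317/0.0833333⌋ = 5 → f; lat ⌊0.2988/0.0416667⌋ = 7 → h.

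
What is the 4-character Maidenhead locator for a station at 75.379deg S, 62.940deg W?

FB84

Shift to the Maidenhead origin (180°W, 90°S): lon 117.06, lat 14.62.
Field (20°×10°, letters A–R): 117.06/20 → 5 → F, 14.62/10 → 1 → B; chars FB.
Square (2°×1°, digits 0–9): 17.06/2 → 8, 4.62/1 → 4; chars 84.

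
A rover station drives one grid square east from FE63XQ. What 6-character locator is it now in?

FE73aq

Longitude subsquare x = 23; +1 → 24, wraps to 0 = a, carry into square.
Longitude square 6; +1 → 7.
The latitude characters are unchanged.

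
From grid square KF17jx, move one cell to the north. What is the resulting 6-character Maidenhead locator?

KF18ja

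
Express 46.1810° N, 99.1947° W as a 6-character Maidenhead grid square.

EN06je

Shift to the Maidenhead origin (180°W, 90°S): lon 80.8053, lat 136.1810.
Field (20°×10°, letters A–R): lon ⌊80.8053/20⌋ = 4 → E; lat ⌊136.1810/10⌋ = 13 → N.
Square (2°×1°, digits 0–9): lon ⌊0.8053/2⌋ = 0; lat ⌊6.1810/1⌋ = 6.
Subsquare (5′×2.5′, letters a–x): lon ⌊0.8053/0.0833333⌋ = 9 → j; lat ⌊0.1810/0.0416667⌋ = 4 → e.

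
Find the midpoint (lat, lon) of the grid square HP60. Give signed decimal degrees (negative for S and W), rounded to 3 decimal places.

60.500, -27.000

Field H=7, P=15: +7·20° lon, +15·10° lat → SW at lon -40°, lat 60°.
Square 6, 0: +6·2° lon, +0·1° lat → SW at lon -28°, lat 60°.
Cell spans 2° lon × 1° lat. Centre is SW corner plus half of each.
latitude 60.500, longitude -27.000.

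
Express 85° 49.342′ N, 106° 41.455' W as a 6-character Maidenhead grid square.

Add 180° to longitude and 90° to latitude: 73.3091, 175.8224.
Field: lon ⌊73.3091/20⌋ = 3 → D; lat ⌊175.8224/10⌋ = 17 → R.
Square: lon ⌊13.3091/2⌋ = 6; lat ⌊5.8224/1⌋ = 5.
Subsquare: lon ⌊1.3091/0.0833333⌋ = 15 → p; lat ⌊0.8224/0.0416667⌋ = 19 → t.

DR65pt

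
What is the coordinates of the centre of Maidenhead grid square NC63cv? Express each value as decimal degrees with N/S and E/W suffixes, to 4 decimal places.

Field N=13, C=2: +13·20° lon, +2·10° lat → SW at lon 80°, lat -70°.
Square 6, 3: +6·2° lon, +3·1° lat → SW at lon 92°, lat -67°.
Subsquare c=2, v=21: +2·0.0833333° lon, +21·0.0416667° lat → SW at lon 92.1667°, lat -66.125°.
Cell spans 0.0833333° lon × 0.0416667° lat. Centre is SW corner plus half of each.
latitude 66.1042° S, longitude 92.2083° E.

66.1042° S, 92.2083° E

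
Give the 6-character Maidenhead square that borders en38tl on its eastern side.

EN38ul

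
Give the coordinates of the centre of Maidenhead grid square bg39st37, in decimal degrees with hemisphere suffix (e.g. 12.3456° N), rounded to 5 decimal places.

20.17708° S, 152.47083° W

Field B=1, G=6: +1·20° lon, +6·10° lat → SW at lon -160°, lat -30°.
Square 3, 9: +3·2° lon, +9·1° lat → SW at lon -154°, lat -21°.
Subsquare s=18, t=19: +18·0.0833333° lon, +19·0.0416667° lat → SW at lon -152.5°, lat -20.2083°.
Extended square 3, 7: +3·0.00833333° lon, +7·0.00416667° lat → SW at lon -152.475°, lat -20.1792°.
Cell spans 0.00833333° lon × 0.00416667° lat. Centre is SW corner plus half of each.
latitude 20.17708° S, longitude 152.47083° W.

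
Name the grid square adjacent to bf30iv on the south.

BF30iu

Latitude subsquare v = 21; −1 → 20 = u.
The longitude characters are unchanged.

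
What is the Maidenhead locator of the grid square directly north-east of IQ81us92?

IQ81vs03

Longitude extended square 9; +1 → 10, wraps to 0, carry into subsquare.
Longitude subsquare u = 20; +1 → 21 = v.
Latitude extended square 2; +1 → 3.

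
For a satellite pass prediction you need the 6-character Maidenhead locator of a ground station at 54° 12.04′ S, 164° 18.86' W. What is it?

Offset from 180°W / 90°S: lon 15.6857°, lat 35.7993°.
Field: lon ⌊15.6857/20⌋ = 0 → A; lat ⌊35.7993/10⌋ = 3 → D.
Square: lon ⌊15.6857/2⌋ = 7; lat ⌊5.7993/1⌋ = 5.
Subsquare: lon ⌊1.6857/0.0833333⌋ = 20 → u; lat ⌊0.7993/0.0416667⌋ = 19 → t.

AD75ut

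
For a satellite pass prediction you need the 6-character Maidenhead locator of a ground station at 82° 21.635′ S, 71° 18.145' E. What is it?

Shift to the Maidenhead origin (180°W, 90°S): lon 251.3024, lat 7.6394.
Field: lon ⌊251.3024/20⌋ = 12 → M; lat ⌊7.6394/10⌋ = 0 → A.
Square: lon ⌊11.3024/2⌋ = 5; lat ⌊7.6394/1⌋ = 7.
Subsquare: lon ⌊1.3024/0.0833333⌋ = 15 → p; lat ⌊0.6394/0.0416667⌋ = 15 → p.

MA57pp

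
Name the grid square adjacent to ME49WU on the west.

ME49vu

Longitude subsquare w = 22; −1 → 21 = v.
The latitude characters are unchanged.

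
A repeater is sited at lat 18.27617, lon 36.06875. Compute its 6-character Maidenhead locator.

Offset from 180°W / 90°S: lon 216.0687°, lat 108.2762°.
Field: 216.0687/20 → 10 → K, 108.2762/10 → 10 → K; chars KK.
Square: 16.0687/2 → 8, 8.2762/1 → 8; chars 88.
Subsquare: 0.0687/0.0833333 → 0 → a, 0.2762/0.0416667 → 6 → g; chars ag.

KK88ag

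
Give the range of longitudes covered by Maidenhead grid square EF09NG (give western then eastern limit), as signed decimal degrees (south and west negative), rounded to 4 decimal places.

-98.9167, -98.8333

Field E=4, F=5: +4·20° lon, +5·10° lat → SW at lon -100°, lat -40°.
Square 0, 9: +0·2° lon, +9·1° lat → SW at lon -100°, lat -31°.
Subsquare n=13, g=6: +13·0.0833333° lon, +6·0.0416667° lat → SW at lon -98.9167°, lat -30.75°.
Cell spans 0.0833333° lon × 0.0416667° lat.
west -98.9167, east -98.8333.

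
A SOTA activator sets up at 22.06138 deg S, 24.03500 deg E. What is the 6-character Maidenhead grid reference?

KG27aw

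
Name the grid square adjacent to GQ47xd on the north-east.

Longitude subsquare x = 23; +1 → 24, wraps to 0 = a, carry into square.
Longitude square 4; +1 → 5.
Latitude subsquare d = 3; +1 → 4 = e.

GQ57ae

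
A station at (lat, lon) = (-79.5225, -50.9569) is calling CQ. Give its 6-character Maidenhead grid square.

GB40ml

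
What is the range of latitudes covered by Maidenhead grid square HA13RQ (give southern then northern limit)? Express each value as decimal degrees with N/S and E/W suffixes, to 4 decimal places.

86.3333° S, 86.2917° S

Field H=7, A=0: +7·20° lon, +0·10° lat → SW at lon -40°, lat -90°.
Square 1, 3: +1·2° lon, +3·1° lat → SW at lon -38°, lat -87°.
Subsquare r=17, q=16: +17·0.0833333° lon, +16·0.0416667° lat → SW at lon -36.5833°, lat -86.3333°.
Cell spans 0.0833333° lon × 0.0416667° lat.
south 86.3333° S, north 86.2917° S.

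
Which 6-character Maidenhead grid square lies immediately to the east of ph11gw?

Longitude subsquare g = 6; +1 → 7 = h.
The latitude characters are unchanged.

PH11hw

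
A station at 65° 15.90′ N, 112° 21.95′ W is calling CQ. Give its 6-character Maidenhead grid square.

Add 180° to longitude and 90° to latitude: 67.6342, 155.2650.
Field (20°×10°, letters A–R): lon ⌊67.6342/20⌋ = 3 → D; lat ⌊155.2650/10⌋ = 15 → P.
Square (2°×1°, digits 0–9): lon ⌊7.6342/2⌋ = 3; lat ⌊5.2650/1⌋ = 5.
Subsquare (5′×2.5′, letters a–x): lon ⌊1.6342/0.0833333⌋ = 19 → t; lat ⌊0.2650/0.0416667⌋ = 6 → g.

DP35tg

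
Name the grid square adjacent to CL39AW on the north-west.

CL29xx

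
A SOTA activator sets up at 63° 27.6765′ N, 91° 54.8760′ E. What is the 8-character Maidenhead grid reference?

Offset from 180°W / 90°S: lon 271.91460°, lat 153.46128°.
Field: lon ⌊271.91460/20⌋ = 13 → N; lat ⌊153.46128/10⌋ = 15 → P.
Square: lon ⌊11.91460/2⌋ = 5; lat ⌊3.46128/1⌋ = 3.
Subsquare: lon ⌊1.91460/0.0833333⌋ = 22 → w; lat ⌊0.46128/0.0416667⌋ = 11 → l.
Extended square: lon ⌊0.08127/0.00833333⌋ = 9; lat ⌊0.00294/0.00416667⌋ = 0.

NP53wl90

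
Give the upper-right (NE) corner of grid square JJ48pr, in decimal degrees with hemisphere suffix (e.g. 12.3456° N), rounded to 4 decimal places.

8.7500° N, 9.3333° E

Field J=9, J=9: +9·20° lon, +9·10° lat → SW at lon 0°, lat 0°.
Square 4, 8: +4·2° lon, +8·1° lat → SW at lon 8°, lat 8°.
Subsquare p=15, r=17: +15·0.0833333° lon, +17·0.0416667° lat → SW at lon 9.25°, lat 8.70833°.
Cell spans 0.0833333° lon × 0.0416667° lat. NE corner is SW corner plus one full cell.
latitude 8.7500° N, longitude 9.3333° E.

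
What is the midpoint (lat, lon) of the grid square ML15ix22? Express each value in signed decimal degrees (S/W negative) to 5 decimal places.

25.96875, 62.68750

Field M=12, L=11: +12·20° lon, +11·10° lat → SW at lon 60°, lat 20°.
Square 1, 5: +1·2° lon, +5·1° lat → SW at lon 62°, lat 25°.
Subsquare i=8, x=23: +8·0.0833333° lon, +23·0.0416667° lat → SW at lon 62.6667°, lat 25.9583°.
Extended square 2, 2: +2·0.00833333° lon, +2·0.00416667° lat → SW at lon 62.6833°, lat 25.9667°.
Cell spans 0.00833333° lon × 0.00416667° lat. Centre is SW corner plus half of each.
latitude 25.96875, longitude 62.68750.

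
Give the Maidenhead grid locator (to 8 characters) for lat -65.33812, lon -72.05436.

Offset from 180°W / 90°S: lon 107.94564°, lat 24.66188°.
Field: lon ⌊107.94564/20⌋ = 5 → F; lat ⌊24.66188/10⌋ = 2 → C.
Square: lon ⌊7.94564/2⌋ = 3; lat ⌊4.66188/1⌋ = 4.
Subsquare: lon ⌊1.94564/0.0833333⌋ = 23 → x; lat ⌊0.66188/0.0416667⌋ = 15 → p.
Extended square: lon ⌊0.02897/0.00833333⌋ = 3; lat ⌊0.03688/0.00416667⌋ = 8.

FC34xp38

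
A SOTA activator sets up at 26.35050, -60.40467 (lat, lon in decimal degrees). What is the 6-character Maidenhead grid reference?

FL96ti

Shift to the Maidenhead origin (180°W, 90°S): lon 119.5953, lat 116.3505.
Field: lon ⌊119.5953/20⌋ = 5 → F; lat ⌊116.3505/10⌋ = 11 → L.
Square: lon ⌊19.5953/2⌋ = 9; lat ⌊6.3505/1⌋ = 6.
Subsquare: lon ⌊1.5953/0.0833333⌋ = 19 → t; lat ⌊0.3505/0.0416667⌋ = 8 → i.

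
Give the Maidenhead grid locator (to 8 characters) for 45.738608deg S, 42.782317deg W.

GE84og62

Shift to the Maidenhead origin (180°W, 90°S): lon 137.21768, lat 44.26139.
Field: 137.21768/20 → 6 → G, 44.26139/10 → 4 → E; chars GE.
Square: 17.21768/2 → 8, 4.26139/1 → 4; chars 84.
Subsquare: 1.21768/0.0833333 → 14 → o, 0.26139/0.0416667 → 6 → g; chars og.
Extended square: 0.05102/0.00833333 → 6, 0.01139/0.00416667 → 2; chars 62.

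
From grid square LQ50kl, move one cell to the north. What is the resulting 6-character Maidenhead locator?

LQ50km

Latitude subsquare l = 11; +1 → 12 = m.
The longitude characters are unchanged.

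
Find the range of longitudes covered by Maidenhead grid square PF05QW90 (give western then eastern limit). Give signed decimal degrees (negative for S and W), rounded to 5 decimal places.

121.40833, 121.41667

Field P=15, F=5: +15·20° lon, +5·10° lat → SW at lon 120°, lat -40°.
Square 0, 5: +0·2° lon, +5·1° lat → SW at lon 120°, lat -35°.
Subsquare q=16, w=22: +16·0.0833333° lon, +22·0.0416667° lat → SW at lon 121.333°, lat -34.0833°.
Extended square 9, 0: +9·0.00833333° lon, +0·0.00416667° lat → SW at lon 121.408°, lat -34.0833°.
Cell spans 0.00833333° lon × 0.00416667° lat.
west 121.40833, east 121.41667.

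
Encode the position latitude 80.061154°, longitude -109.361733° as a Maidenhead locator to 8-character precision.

Add 180° to longitude and 90° to latitude: 70.63827, 170.06115.
Field: lon ⌊70.63827/20⌋ = 3 → D; lat ⌊170.06115/10⌋ = 17 → R.
Square: lon ⌊10.63827/2⌋ = 5; lat ⌊0.06115/1⌋ = 0.
Subsquare: lon ⌊0.63827/0.0833333⌋ = 7 → h; lat ⌊0.06115/0.0416667⌋ = 1 → b.
Extended square: lon ⌊0.05493/0.00833333⌋ = 6; lat ⌊0.01949/0.00416667⌋ = 4.

DR50hb64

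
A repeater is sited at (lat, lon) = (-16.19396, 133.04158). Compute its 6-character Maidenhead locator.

PH63mt

Shift to the Maidenhead origin (180°W, 90°S): lon 313.0416, lat 73.8060.
Field: 313.0416/20 → 15 → P, 73.8060/10 → 7 → H; chars PH.
Square: 13.0416/2 → 6, 3.8060/1 → 3; chars 63.
Subsquare: 1.0416/0.0833333 → 12 → m, 0.8060/0.0416667 → 19 → t; chars mt.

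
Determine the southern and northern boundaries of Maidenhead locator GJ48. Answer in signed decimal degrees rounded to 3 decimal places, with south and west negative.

8.000, 9.000

Field G=6, J=9: +6·20° lon, +9·10° lat → SW at lon -60°, lat 0°.
Square 4, 8: +4·2° lon, +8·1° lat → SW at lon -52°, lat 8°.
Cell spans 2° lon × 1° lat.
south 8.000, north 9.000.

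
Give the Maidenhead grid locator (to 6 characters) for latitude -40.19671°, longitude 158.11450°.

Add 180° to longitude and 90° to latitude: 338.1145, 49.8033.
Field: lon ⌊338.1145/20⌋ = 16 → Q; lat ⌊49.8033/10⌋ = 4 → E.
Square: lon ⌊18.1145/2⌋ = 9; lat ⌊9.8033/1⌋ = 9.
Subsquare: lon ⌊0.1145/0.0833333⌋ = 1 → b; lat ⌊0.8033/0.0416667⌋ = 19 → t.

QE99bt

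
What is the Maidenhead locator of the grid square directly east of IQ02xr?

IQ12ar

Longitude subsquare x = 23; +1 → 24, wraps to 0 = a, carry into square.
Longitude square 0; +1 → 1.
The latitude characters are unchanged.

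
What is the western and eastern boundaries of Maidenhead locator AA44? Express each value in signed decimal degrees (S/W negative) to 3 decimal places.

-172.000, -170.000

Field A=0, A=0: +0·20° lon, +0·10° lat → SW at lon -180°, lat -90°.
Square 4, 4: +4·2° lon, +4·1° lat → SW at lon -172°, lat -86°.
Cell spans 2° lon × 1° lat.
west -172.000, east -170.000.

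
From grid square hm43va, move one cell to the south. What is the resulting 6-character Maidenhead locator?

HM42vx

Latitude subsquare a = 0; −1 → -1, wraps to 23 = x, carry into square.
Latitude square 3; −1 → 2.
The longitude characters are unchanged.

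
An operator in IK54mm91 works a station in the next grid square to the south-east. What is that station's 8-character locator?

Longitude extended square 9; +1 → 10, wraps to 0, carry into subsquare.
Longitude subsquare m = 12; +1 → 13 = n.
Latitude extended square 1; −1 → 0.

IK54nm00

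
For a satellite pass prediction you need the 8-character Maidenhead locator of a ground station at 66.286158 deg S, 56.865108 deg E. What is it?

LC83kr31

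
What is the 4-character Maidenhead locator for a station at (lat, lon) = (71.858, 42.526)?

Add 180° to longitude and 90° to latitude: 222.53, 161.86.
Field: lon ⌊222.53/20⌋ = 11 → L; lat ⌊161.86/10⌋ = 16 → Q.
Square: lon ⌊2.53/2⌋ = 1; lat ⌊1.86/1⌋ = 1.

LQ11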